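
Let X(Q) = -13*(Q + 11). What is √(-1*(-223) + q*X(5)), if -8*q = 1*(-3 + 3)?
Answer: √223 ≈ 14.933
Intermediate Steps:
X(Q) = -143 - 13*Q (X(Q) = -13*(11 + Q) = -143 - 13*Q)
q = 0 (q = -(-3 + 3)/8 = -0/8 = -⅛*0 = 0)
√(-1*(-223) + q*X(5)) = √(-1*(-223) + 0*(-143 - 13*5)) = √(223 + 0*(-143 - 65)) = √(223 + 0*(-208)) = √(223 + 0) = √223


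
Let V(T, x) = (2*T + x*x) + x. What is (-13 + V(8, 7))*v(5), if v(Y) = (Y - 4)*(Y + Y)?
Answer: 590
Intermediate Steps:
V(T, x) = x + x² + 2*T (V(T, x) = (2*T + x²) + x = (x² + 2*T) + x = x + x² + 2*T)
v(Y) = 2*Y*(-4 + Y) (v(Y) = (-4 + Y)*(2*Y) = 2*Y*(-4 + Y))
(-13 + V(8, 7))*v(5) = (-13 + (7 + 7² + 2*8))*(2*5*(-4 + 5)) = (-13 + (7 + 49 + 16))*(2*5*1) = (-13 + 72)*10 = 59*10 = 590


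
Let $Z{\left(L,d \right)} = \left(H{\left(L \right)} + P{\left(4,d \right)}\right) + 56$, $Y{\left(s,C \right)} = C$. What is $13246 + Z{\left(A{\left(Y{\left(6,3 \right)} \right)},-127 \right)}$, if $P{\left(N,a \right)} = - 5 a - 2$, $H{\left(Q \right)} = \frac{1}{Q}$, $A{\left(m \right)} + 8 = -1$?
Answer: $\frac{125414}{9} \approx 13935.0$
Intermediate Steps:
$A{\left(m \right)} = -9$ ($A{\left(m \right)} = -8 - 1 = -9$)
$P{\left(N,a \right)} = -2 - 5 a$
$Z{\left(L,d \right)} = 54 + \frac{1}{L} - 5 d$ ($Z{\left(L,d \right)} = \left(\frac{1}{L} - \left(2 + 5 d\right)\right) + 56 = \left(-2 + \frac{1}{L} - 5 d\right) + 56 = 54 + \frac{1}{L} - 5 d$)
$13246 + Z{\left(A{\left(Y{\left(6,3 \right)} \right)},-127 \right)} = 13246 + \left(54 + \frac{1}{-9} - -635\right) = 13246 + \left(54 - \frac{1}{9} + 635\right) = 13246 + \frac{6200}{9} = \frac{125414}{9}$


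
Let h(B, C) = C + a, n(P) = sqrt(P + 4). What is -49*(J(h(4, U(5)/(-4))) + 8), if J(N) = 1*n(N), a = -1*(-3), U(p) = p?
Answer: -392 - 49*sqrt(23)/2 ≈ -509.50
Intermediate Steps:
n(P) = sqrt(4 + P)
a = 3
h(B, C) = 3 + C (h(B, C) = C + 3 = 3 + C)
J(N) = sqrt(4 + N) (J(N) = 1*sqrt(4 + N) = sqrt(4 + N))
-49*(J(h(4, U(5)/(-4))) + 8) = -49*(sqrt(4 + (3 + 5/(-4))) + 8) = -49*(sqrt(4 + (3 + 5*(-1/4))) + 8) = -49*(sqrt(4 + (3 - 5/4)) + 8) = -49*(sqrt(4 + 7/4) + 8) = -49*(sqrt(23/4) + 8) = -49*(sqrt(23)/2 + 8) = -49*(8 + sqrt(23)/2) = -392 - 49*sqrt(23)/2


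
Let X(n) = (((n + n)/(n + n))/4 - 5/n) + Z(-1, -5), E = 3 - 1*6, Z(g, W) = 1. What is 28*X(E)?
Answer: 245/3 ≈ 81.667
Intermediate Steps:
E = -3 (E = 3 - 6 = -3)
X(n) = 5/4 - 5/n (X(n) = (((n + n)/(n + n))/4 - 5/n) + 1 = (((2*n)/((2*n)))*(1/4) - 5/n) + 1 = (((2*n)*(1/(2*n)))*(1/4) - 5/n) + 1 = (1*(1/4) - 5/n) + 1 = (1/4 - 5/n) + 1 = 5/4 - 5/n)
28*X(E) = 28*(5/4 - 5/(-3)) = 28*(5/4 - 5*(-1/3)) = 28*(5/4 + 5/3) = 28*(35/12) = 245/3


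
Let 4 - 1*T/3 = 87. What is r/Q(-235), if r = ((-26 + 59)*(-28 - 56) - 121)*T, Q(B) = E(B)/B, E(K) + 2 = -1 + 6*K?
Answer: 56427965/471 ≈ 1.1980e+5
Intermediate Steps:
E(K) = -3 + 6*K (E(K) = -2 + (-1 + 6*K) = -3 + 6*K)
T = -249 (T = 12 - 3*87 = 12 - 261 = -249)
Q(B) = (-3 + 6*B)/B
r = 720357 (r = ((-26 + 59)*(-28 - 56) - 121)*(-249) = (33*(-84) - 121)*(-249) = (-2772 - 121)*(-249) = -2893*(-249) = 720357)
r/Q(-235) = 720357/(6 - 3/(-235)) = 720357/(6 - 3*(-1/235)) = 720357/(6 + 3/235) = 720357/(1413/235) = 720357*(235/1413) = 56427965/471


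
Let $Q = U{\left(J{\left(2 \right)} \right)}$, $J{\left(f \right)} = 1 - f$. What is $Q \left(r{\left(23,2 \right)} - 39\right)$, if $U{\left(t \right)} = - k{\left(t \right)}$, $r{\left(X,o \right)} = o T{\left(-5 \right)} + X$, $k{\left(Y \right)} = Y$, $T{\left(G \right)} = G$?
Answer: $-26$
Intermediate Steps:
$r{\left(X,o \right)} = X - 5 o$ ($r{\left(X,o \right)} = o \left(-5\right) + X = - 5 o + X = X - 5 o$)
$U{\left(t \right)} = - t$
$Q = 1$ ($Q = - (1 - 2) = \left(-1\right) \left(-1\right) = 1$)
$Q \left(r{\left(23,2 \right)} - 39\right) = 1 \left(\left(23 - 10\right) - 39\right) = 1 \left(13 - 39\right) = 1 \left(-26\right) = -26$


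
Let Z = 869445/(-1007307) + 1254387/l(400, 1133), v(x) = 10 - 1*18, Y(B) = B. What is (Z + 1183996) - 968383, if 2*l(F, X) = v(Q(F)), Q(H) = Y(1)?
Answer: -43866927425/447692 ≈ -97985.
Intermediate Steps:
Q(H) = 1
v(x) = -8 (v(x) = 10 - 18 = -8)
l(F, X) = -4 (l(F, X) = (½)*(-8) = -4)
Z = -140395142621/447692 (Z = 869445/(-1007307) + 1254387/(-4) = 869445*(-1/1007307) + 1254387*(-¼) = -96605/111923 - 1254387/4 = -140395142621/447692 ≈ -3.1360e+5)
(Z + 1183996) - 968383 = (-140395142621/447692 + 1183996) - 968383 = 389670394611/447692 - 968383 = -43866927425/447692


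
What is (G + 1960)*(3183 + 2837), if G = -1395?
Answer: 3401300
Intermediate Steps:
(G + 1960)*(3183 + 2837) = (-1395 + 1960)*(3183 + 2837) = 565*6020 = 3401300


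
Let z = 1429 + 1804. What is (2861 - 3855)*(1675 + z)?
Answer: -4878552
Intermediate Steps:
z = 3233
(2861 - 3855)*(1675 + z) = (2861 - 3855)*(1675 + 3233) = -994*4908 = -4878552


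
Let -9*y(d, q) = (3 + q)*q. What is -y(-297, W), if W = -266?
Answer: 69958/9 ≈ 7773.1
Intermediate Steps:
y(d, q) = -q*(3 + q)/9 (y(d, q) = -(3 + q)*q/9 = -q*(3 + q)/9)
-y(-297, W) = -(-1)*(-266)*(3 - 266)/9 = -(-1)*(-266)*(-263)/9 = -1*(-69958/9) = 69958/9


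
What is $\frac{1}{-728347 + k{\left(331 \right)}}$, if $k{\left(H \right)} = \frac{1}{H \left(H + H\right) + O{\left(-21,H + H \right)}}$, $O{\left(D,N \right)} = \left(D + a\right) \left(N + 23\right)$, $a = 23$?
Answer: $- \frac{220492}{160594686723} \approx -1.373 \cdot 10^{-6}$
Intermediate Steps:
$O{\left(D,N \right)} = \left(23 + D\right) \left(23 + N\right)$ ($O{\left(D,N \right)} = \left(D + 23\right) \left(N + 23\right) = \left(23 + D\right) \left(23 + N\right)$)
$k{\left(H \right)} = \frac{1}{46 + 2 H^{2} + 4 H}$ ($k{\left(H \right)} = \frac{1}{H \left(H + H\right) + \left(529 + 23 \left(-21\right) + 23 \left(H + H\right) - 21 \left(H + H\right)\right)} = \frac{1}{H 2 H + \left(529 - 483 + 23 \cdot 2 H - 21 \cdot 2 H\right)} = \frac{1}{2 H^{2} + \left(529 - 483 + 46 H - 42 H\right)} = \frac{1}{2 H^{2} + \left(46 + 4 H\right)} = \frac{1}{46 + 2 H^{2} + 4 H}$)
$\frac{1}{-728347 + k{\left(331 \right)}} = \frac{1}{-728347 + \frac{1}{2 \left(23 + 331^{2} + 2 \cdot 331\right)}} = \frac{1}{-728347 + \frac{1}{2 \left(23 + 109561 + 662\right)}} = \frac{1}{-728347 + \frac{1}{2 \cdot 110246}} = \frac{1}{-728347 + \frac{1}{2} \cdot \frac{1}{110246}} = \frac{1}{-728347 + \frac{1}{220492}} = \frac{1}{- \frac{160594686723}{220492}} = - \frac{220492}{160594686723}$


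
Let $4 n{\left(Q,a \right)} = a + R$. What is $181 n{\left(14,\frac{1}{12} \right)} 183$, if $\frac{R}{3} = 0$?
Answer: $\frac{11041}{16} \approx 690.06$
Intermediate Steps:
$R = 0$ ($R = 3 \cdot 0 = 0$)
$n{\left(Q,a \right)} = \frac{a}{4}$ ($n{\left(Q,a \right)} = \frac{a + 0}{4} = \frac{a}{4}$)
$181 n{\left(14,\frac{1}{12} \right)} 183 = 181 \frac{1}{4 \cdot 12} \cdot 183 = 181 \cdot \frac{1}{4} \cdot \frac{1}{12} \cdot 183 = 181 \cdot \frac{1}{48} \cdot 183 = \frac{181}{48} \cdot 183 = \frac{11041}{16}$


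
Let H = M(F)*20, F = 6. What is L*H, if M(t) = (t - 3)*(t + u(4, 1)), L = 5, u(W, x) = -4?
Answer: 600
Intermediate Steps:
M(t) = (-4 + t)*(-3 + t) (M(t) = (t - 3)*(t - 4) = (-3 + t)*(-4 + t) = (-4 + t)*(-3 + t))
H = 120 (H = (12 + 6² - 7*6)*20 = (12 + 36 - 42)*20 = 6*20 = 120)
L*H = 5*120 = 600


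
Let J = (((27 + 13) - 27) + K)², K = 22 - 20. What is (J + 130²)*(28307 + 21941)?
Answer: 860497000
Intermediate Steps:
K = 2
J = 225 (J = (((27 + 13) - 27) + 2)² = ((40 - 27) + 2)² = (13 + 2)² = 15² = 225)
(J + 130²)*(28307 + 21941) = (225 + 130²)*(28307 + 21941) = (225 + 16900)*50248 = 17125*50248 = 860497000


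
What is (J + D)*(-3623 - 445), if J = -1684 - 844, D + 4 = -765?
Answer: 13412196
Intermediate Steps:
D = -769 (D = -4 - 765 = -769)
J = -2528
(J + D)*(-3623 - 445) = (-2528 - 769)*(-3623 - 445) = -3297*(-4068) = 13412196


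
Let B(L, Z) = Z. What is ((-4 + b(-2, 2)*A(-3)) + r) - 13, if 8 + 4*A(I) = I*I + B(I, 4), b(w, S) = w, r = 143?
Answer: 247/2 ≈ 123.50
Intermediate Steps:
A(I) = -1 + I²/4 (A(I) = -2 + (I*I + 4)/4 = -2 + (I² + 4)/4 = -2 + (4 + I²)/4 = -2 + (1 + I²/4) = -1 + I²/4)
((-4 + b(-2, 2)*A(-3)) + r) - 13 = ((-4 - 2*(-1 + (¼)*(-3)²)) + 143) - 13 = ((-4 - 2*(-1 + (¼)*9)) + 143) - 13 = ((-4 - 2*(-1 + 9/4)) + 143) - 13 = ((-4 - 2*5/4) + 143) - 13 = ((-4 - 5/2) + 143) - 13 = (-13/2 + 143) - 13 = 273/2 - 13 = 247/2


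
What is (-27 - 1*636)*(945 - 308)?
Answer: -422331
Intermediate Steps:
(-27 - 1*636)*(945 - 308) = (-27 - 636)*637 = -663*637 = -422331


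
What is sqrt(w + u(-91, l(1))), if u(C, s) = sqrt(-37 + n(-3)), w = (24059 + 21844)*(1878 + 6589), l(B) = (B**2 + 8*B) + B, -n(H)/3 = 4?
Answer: sqrt(388660701 + 7*I) ≈ 19714.0 + 0.e-4*I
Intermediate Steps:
n(H) = -12 (n(H) = -3*4 = -12)
l(B) = B**2 + 9*B
w = 388660701 (w = 45903*8467 = 388660701)
u(C, s) = 7*I (u(C, s) = sqrt(-37 - 12) = sqrt(-49) = 7*I)
sqrt(w + u(-91, l(1))) = sqrt(388660701 + 7*I)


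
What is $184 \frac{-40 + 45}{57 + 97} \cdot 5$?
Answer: $\frac{2300}{77} \approx 29.87$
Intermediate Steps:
$184 \frac{-40 + 45}{57 + 97} \cdot 5 = 184 \cdot \frac{5}{154} \cdot 5 = \frac{460}{77} \cdot 5 = \frac{2300}{77}$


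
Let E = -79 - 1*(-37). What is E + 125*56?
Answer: 6958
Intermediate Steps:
E = -42 (E = -79 + 37 = -42)
E + 125*56 = -42 + 125*56 = -42 + 7000 = 6958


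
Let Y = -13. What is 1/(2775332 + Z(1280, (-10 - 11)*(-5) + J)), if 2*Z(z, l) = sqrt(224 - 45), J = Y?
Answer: 11101328/30809870840717 - 2*sqrt(179)/30809870840717 ≈ 3.6032e-7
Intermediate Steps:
J = -13
Z(z, l) = sqrt(179)/2 (Z(z, l) = sqrt(224 - 45)/2 = sqrt(179)/2)
1/(2775332 + Z(1280, (-10 - 11)*(-5) + J)) = 1/(2775332 + sqrt(179)/2)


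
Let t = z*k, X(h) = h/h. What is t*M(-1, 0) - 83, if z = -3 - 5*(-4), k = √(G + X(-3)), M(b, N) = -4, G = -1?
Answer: -83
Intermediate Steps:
X(h) = 1
k = 0 (k = √(-1 + 1) = √0 = 0)
z = 17 (z = -3 + 20 = 17)
t = 0 (t = 17*0 = 0)
t*M(-1, 0) - 83 = 0*(-4) - 83 = 0 - 83 = -83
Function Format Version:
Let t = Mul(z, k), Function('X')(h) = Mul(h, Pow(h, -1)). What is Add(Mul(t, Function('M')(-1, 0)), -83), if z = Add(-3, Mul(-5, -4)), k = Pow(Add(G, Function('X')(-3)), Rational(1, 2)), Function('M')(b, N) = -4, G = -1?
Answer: -83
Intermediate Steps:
Function('X')(h) = 1
k = 0 (k = Pow(Add(-1, 1), Rational(1, 2)) = Pow(0, Rational(1, 2)) = 0)
z = 17 (z = Add(-3, 20) = 17)
t = 0 (t = Mul(17, 0) = 0)
Add(Mul(t, Function('M')(-1, 0)), -83) = Add(Mul(0, -4), -83) = Add(0, -83) = -83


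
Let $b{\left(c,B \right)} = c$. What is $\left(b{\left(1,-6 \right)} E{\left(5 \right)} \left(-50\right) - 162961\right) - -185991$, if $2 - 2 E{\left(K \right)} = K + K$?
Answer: $23230$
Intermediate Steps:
$E{\left(K \right)} = 1 - K$ ($E{\left(K \right)} = 1 - \frac{K + K}{2} = 1 - \frac{2 K}{2} = 1 - K$)
$\left(b{\left(1,-6 \right)} E{\left(5 \right)} \left(-50\right) - 162961\right) - -185991 = \left(1 \left(1 - 5\right) \left(-50\right) - 162961\right) - -185991 = \left(1 \left(1 - 5\right) \left(-50\right) - 162961\right) + 185991 = \left(1 \left(-4\right) \left(-50\right) - 162961\right) + 185991 = \left(\left(-4\right) \left(-50\right) - 162961\right) + 185991 = \left(200 - 162961\right) + 185991 = -162761 + 185991 = 23230$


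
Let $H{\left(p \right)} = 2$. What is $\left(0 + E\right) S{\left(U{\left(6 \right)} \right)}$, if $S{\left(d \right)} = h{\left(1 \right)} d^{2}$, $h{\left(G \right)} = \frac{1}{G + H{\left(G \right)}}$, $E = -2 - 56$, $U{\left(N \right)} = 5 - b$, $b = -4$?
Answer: $-1566$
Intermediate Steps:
$U{\left(N \right)} = 9$ ($U{\left(N \right)} = 5 - -4 = 5 + 4 = 9$)
$E = -58$ ($E = -2 - 56 = -58$)
$h{\left(G \right)} = \frac{1}{2 + G}$ ($h{\left(G \right)} = \frac{1}{G + 2} = \frac{1}{2 + G}$)
$S{\left(d \right)} = \frac{d^{2}}{3}$ ($S{\left(d \right)} = \frac{d^{2}}{2 + 1} = \frac{d^{2}}{3}$)
$\left(0 + E\right) S{\left(U{\left(6 \right)} \right)} = \left(0 - 58\right) \frac{9^{2}}{3} = - 58 \cdot \frac{1}{3} \cdot 81 = \left(-58\right) 27 = -1566$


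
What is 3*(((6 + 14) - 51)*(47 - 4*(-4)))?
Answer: -5859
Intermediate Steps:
3*(((6 + 14) - 51)*(47 - 4*(-4))) = 3*((20 - 51)*(47 + 16)) = 3*(-31*63) = 3*(-1953) = -5859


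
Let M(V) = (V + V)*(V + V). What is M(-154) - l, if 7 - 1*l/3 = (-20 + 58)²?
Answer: 99175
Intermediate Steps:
M(V) = 4*V² (M(V) = (2*V)*(2*V) = 4*V²)
l = -4311 (l = 21 - 3*(-20 + 58)² = 21 - 3*38² = 21 - 3*1444 = 21 - 4332 = -4311)
M(-154) - l = 4*(-154)² - 1*(-4311) = 4*23716 + 4311 = 94864 + 4311 = 99175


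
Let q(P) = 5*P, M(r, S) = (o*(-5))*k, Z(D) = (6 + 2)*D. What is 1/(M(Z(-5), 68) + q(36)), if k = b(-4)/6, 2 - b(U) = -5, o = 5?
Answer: 6/905 ≈ 0.0066298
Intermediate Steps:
b(U) = 7 (b(U) = 2 - 1*(-5) = 2 + 5 = 7)
k = 7/6 ≈ 1.1667
Z(D) = 8*D
M(r, S) = -175/6 (M(r, S) = (5*(-5))*(7/6) = -25*7/6 = -175/6)
1/(M(Z(-5), 68) + q(36)) = 1/(-175/6 + 5*36) = 1/(-175/6 + 180) = 1/(905/6) = 6/905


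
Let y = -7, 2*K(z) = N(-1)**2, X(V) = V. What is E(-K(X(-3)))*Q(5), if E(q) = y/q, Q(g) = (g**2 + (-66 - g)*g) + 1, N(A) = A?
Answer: -4606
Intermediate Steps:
Q(g) = 1 + g**2 + g*(-66 - g) (Q(g) = (g**2 + g*(-66 - g)) + 1 = 1 + g**2 + g*(-66 - g))
K(z) = 1/2 (K(z) = (1/2)*(-1)**2 = (1/2)*1 = 1/2)
E(q) = -7/q
E(-K(X(-3)))*Q(5) = (-7/((-1*1/2)))*(1 - 66*5) = (-7/(-1/2))*(1 - 330) = -7*(-2)*(-329) = 14*(-329) = -4606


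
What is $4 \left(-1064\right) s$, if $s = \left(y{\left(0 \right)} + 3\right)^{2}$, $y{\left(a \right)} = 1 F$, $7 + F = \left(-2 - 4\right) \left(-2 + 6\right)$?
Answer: $-3336704$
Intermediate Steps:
$F = -31$ ($F = -7 + \left(-2 - 4\right) \left(-2 + 6\right) = -7 - 24 = -31$)
$y{\left(a \right)} = -31$ ($y{\left(a \right)} = 1 \left(-31\right) = -31$)
$s = 784$ ($s = \left(-31 + 3\right)^{2} = \left(-28\right)^{2} = 784$)
$4 \left(-1064\right) s = 4 \left(-1064\right) 784 = \left(-4256\right) 784 = -3336704$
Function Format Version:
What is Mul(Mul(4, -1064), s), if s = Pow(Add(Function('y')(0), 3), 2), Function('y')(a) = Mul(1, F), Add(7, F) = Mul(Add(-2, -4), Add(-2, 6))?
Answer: -3336704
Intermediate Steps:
F = -31 (F = Add(-7, Mul(Add(-2, -4), Add(-2, 6))) = Add(-7, Mul(-6, 4)) = Add(-7, -24) = -31)
Function('y')(a) = -31 (Function('y')(a) = Mul(1, -31) = -31)
s = 784 (s = Pow(Add(-31, 3), 2) = Pow(-28, 2) = 784)
Mul(Mul(4, -1064), s) = Mul(Mul(4, -1064), 784) = Mul(-4256, 784) = -3336704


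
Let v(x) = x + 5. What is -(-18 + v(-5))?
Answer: 18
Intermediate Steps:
v(x) = 5 + x
-(-18 + v(-5)) = -(-18 + (5 - 5)) = -(-18 + 0) = -1*(-18) = 18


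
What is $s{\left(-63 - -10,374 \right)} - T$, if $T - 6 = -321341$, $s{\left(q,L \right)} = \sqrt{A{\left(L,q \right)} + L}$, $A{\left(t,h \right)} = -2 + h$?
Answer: $321335 + \sqrt{319} \approx 3.2135 \cdot 10^{5}$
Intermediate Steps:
$s{\left(q,L \right)} = \sqrt{-2 + L + q}$ ($s{\left(q,L \right)} = \sqrt{\left(-2 + q\right) + L} = \sqrt{-2 + L + q}$)
$T = -321335$ ($T = 6 - 321341 = -321335$)
$s{\left(-63 - -10,374 \right)} - T = \sqrt{-2 + 374 - 53} - -321335 = \sqrt{-2 + 374 + \left(-63 + 10\right)} + 321335 = \sqrt{-2 + 374 - 53} + 321335 = \sqrt{319} + 321335 = 321335 + \sqrt{319}$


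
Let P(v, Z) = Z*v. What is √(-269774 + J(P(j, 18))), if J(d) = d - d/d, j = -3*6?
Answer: 3*I*√30011 ≈ 519.71*I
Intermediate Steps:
j = -18
J(d) = -1 + d (J(d) = d - 1*1 = d - 1 = -1 + d)
√(-269774 + J(P(j, 18))) = √(-269774 + (-1 + 18*(-18))) = √(-269774 + (-1 - 324)) = √(-269774 - 325) = √(-270099) = 3*I*√30011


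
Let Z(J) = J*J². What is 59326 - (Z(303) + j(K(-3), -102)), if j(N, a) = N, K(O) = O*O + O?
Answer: -27758807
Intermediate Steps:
K(O) = O + O² (K(O) = O² + O = O + O²)
Z(J) = J³
59326 - (Z(303) + j(K(-3), -102)) = 59326 - (303³ - 3*(1 - 3)) = 59326 - (27818127 - 3*(-2)) = 59326 - (27818127 + 6) = 59326 - 1*27818133 = 59326 - 27818133 = -27758807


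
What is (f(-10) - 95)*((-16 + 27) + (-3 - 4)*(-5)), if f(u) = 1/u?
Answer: -21873/5 ≈ -4374.6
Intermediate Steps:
(f(-10) - 95)*((-16 + 27) + (-3 - 4)*(-5)) = (1/(-10) - 95)*((-16 + 27) + (-3 - 4)*(-5)) = (-1/10 - 95)*(11 - 7*(-5)) = -951*(11 + 35)/10 = -951/10*46 = -21873/5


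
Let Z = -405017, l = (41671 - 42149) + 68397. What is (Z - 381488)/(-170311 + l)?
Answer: 786505/102392 ≈ 7.6813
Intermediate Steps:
l = 67919 (l = -478 + 68397 = 67919)
(Z - 381488)/(-170311 + l) = (-405017 - 381488)/(-170311 + 67919) = -786505/(-102392) = -786505*(-1/102392) = 786505/102392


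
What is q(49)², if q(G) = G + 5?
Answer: 2916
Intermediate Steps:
q(G) = 5 + G
q(49)² = (5 + 49)² = 54² = 2916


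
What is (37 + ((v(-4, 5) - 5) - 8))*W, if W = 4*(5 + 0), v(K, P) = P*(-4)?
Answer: 80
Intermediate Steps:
v(K, P) = -4*P
W = 20 (W = 4*5 = 20)
(37 + ((v(-4, 5) - 5) - 8))*W = (37 + ((-4*5 - 5) - 8))*20 = (37 + ((-20 - 5) - 8))*20 = (37 + (-25 - 8))*20 = (37 - 33)*20 = 4*20 = 80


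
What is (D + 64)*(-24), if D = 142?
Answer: -4944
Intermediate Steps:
(D + 64)*(-24) = (142 + 64)*(-24) = 206*(-24) = -4944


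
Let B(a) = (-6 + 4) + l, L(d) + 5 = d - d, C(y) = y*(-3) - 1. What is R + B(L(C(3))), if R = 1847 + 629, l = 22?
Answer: 2496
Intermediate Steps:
C(y) = -1 - 3*y (C(y) = -3*y - 1 = -1 - 3*y)
L(d) = -5 (L(d) = -5 + (d - d) = -5 + 0 = -5)
B(a) = 20 (B(a) = (-6 + 4) + 22 = -2 + 22 = 20)
R = 2476
R + B(L(C(3))) = 2476 + 20 = 2496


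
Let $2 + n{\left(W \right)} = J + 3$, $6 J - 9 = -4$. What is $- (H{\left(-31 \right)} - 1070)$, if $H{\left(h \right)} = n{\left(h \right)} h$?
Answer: $\frac{6761}{6} \approx 1126.8$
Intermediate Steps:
$J = \frac{5}{6}$ ($J = \frac{3}{2} + \frac{1}{6} \left(-4\right) = \frac{3}{2} - \frac{2}{3} = \frac{5}{6} \approx 0.83333$)
$n{\left(W \right)} = \frac{11}{6}$ ($n{\left(W \right)} = -2 + \left(\frac{5}{6} + 3\right) = -2 + \frac{23}{6} = \frac{11}{6}$)
$H{\left(h \right)} = \frac{11 h}{6}$
$- (H{\left(-31 \right)} - 1070) = - (\frac{11}{6} \left(-31\right) - 1070) = - (- \frac{341}{6} - 1070) = \left(-1\right) \left(- \frac{6761}{6}\right) = \frac{6761}{6}$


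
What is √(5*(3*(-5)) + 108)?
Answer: √33 ≈ 5.7446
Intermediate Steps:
√(5*(3*(-5)) + 108) = √(5*(-15) + 108) = √(-75 + 108) = √33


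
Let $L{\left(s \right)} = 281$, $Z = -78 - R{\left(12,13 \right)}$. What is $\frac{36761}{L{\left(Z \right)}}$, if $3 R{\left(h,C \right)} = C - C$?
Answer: $\frac{36761}{281} \approx 130.82$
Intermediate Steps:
$R{\left(h,C \right)} = 0$ ($R{\left(h,C \right)} = \frac{C - C}{3} = \frac{1}{3} \cdot 0 = 0$)
$Z = -78$ ($Z = -78 - 0 = -78 + 0 = -78$)
$\frac{36761}{L{\left(Z \right)}} = \frac{36761}{281}$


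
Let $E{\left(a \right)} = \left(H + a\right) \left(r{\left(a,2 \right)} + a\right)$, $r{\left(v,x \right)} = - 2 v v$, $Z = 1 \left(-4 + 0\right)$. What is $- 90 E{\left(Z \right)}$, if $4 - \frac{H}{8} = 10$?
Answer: $-168480$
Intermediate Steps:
$H = -48$ ($H = 32 - 80 = -48$)
$Z = -4$ ($Z = 1 \left(-4\right) = -4$)
$r{\left(v,x \right)} = - 2 v^{2}$
$E{\left(a \right)} = \left(-48 + a\right) \left(a - 2 a^{2}\right)$ ($E{\left(a \right)} = \left(-48 + a\right) \left(- 2 a^{2} + a\right) = \left(-48 + a\right) \left(a - 2 a^{2}\right)$)
$- 90 E{\left(Z \right)} = - 90 \left(- 4 \left(-48 - 2 \left(-4\right)^{2} + 97 \left(-4\right)\right)\right) = - 90 \left(- 4 \left(-48 - 32 - 388\right)\right) = - 90 \left(\left(-4\right) \left(-468\right)\right) = \left(-90\right) 1872 = -168480$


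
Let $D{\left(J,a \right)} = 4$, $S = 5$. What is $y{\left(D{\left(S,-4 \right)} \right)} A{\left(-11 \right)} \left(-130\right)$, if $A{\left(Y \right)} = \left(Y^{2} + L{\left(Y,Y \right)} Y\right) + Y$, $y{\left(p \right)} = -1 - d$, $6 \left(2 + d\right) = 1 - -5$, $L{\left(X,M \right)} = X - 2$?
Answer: $0$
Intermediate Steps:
$L{\left(X,M \right)} = -2 + X$
$d = -1$ ($d = -2 + \frac{1 - -5}{6} = -2 + \frac{1 + 5}{6} = -2 + \frac{1}{6} \cdot 6 = -2 + 1 = -1$)
$y{\left(p \right)} = 0$ ($y{\left(p \right)} = -1 - -1 = -1 + 1 = 0$)
$A{\left(Y \right)} = Y + Y^{2} + Y \left(-2 + Y\right)$ ($A{\left(Y \right)} = \left(Y^{2} + \left(-2 + Y\right) Y\right) + Y = \left(Y^{2} + Y \left(-2 + Y\right)\right) + Y = Y + Y^{2} + Y \left(-2 + Y\right)$)
$y{\left(D{\left(S,-4 \right)} \right)} A{\left(-11 \right)} \left(-130\right) = 0 \left(- 11 \left(-1 + 2 \left(-11\right)\right)\right) \left(-130\right) = 0 \left(- 11 \left(-1 - 22\right)\right) \left(-130\right) = 0 \left(\left(-11\right) \left(-23\right)\right) \left(-130\right) = 0 \cdot 253 \left(-130\right) = 0 \left(-130\right) = 0$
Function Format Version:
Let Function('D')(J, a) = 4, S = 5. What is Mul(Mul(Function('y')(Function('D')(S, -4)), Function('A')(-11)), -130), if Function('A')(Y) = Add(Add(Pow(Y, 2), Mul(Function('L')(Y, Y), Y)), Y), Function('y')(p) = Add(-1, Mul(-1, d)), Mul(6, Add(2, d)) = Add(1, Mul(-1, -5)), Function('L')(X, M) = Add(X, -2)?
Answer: 0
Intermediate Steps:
Function('L')(X, M) = Add(-2, X)
d = -1 (d = Add(-2, Mul(Rational(1, 6), Add(1, Mul(-1, -5)))) = Add(-2, Mul(Rational(1, 6), Add(1, 5))) = Add(-2, Mul(Rational(1, 6), 6)) = Add(-2, 1) = -1)
Function('y')(p) = 0 (Function('y')(p) = Add(-1, Mul(-1, -1)) = Add(-1, 1) = 0)
Function('A')(Y) = Add(Y, Pow(Y, 2), Mul(Y, Add(-2, Y))) (Function('A')(Y) = Add(Add(Pow(Y, 2), Mul(Add(-2, Y), Y)), Y) = Add(Add(Pow(Y, 2), Mul(Y, Add(-2, Y))), Y) = Add(Y, Pow(Y, 2), Mul(Y, Add(-2, Y))))
Mul(Mul(Function('y')(Function('D')(S, -4)), Function('A')(-11)), -130) = Mul(Mul(0, Mul(-11, Add(-1, Mul(2, -11)))), -130) = Mul(Mul(0, Mul(-11, Add(-1, -22))), -130) = Mul(Mul(0, Mul(-11, -23)), -130) = Mul(Mul(0, 253), -130) = Mul(0, -130) = 0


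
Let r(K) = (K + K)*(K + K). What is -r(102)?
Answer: -41616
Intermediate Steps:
r(K) = 4*K² (r(K) = (2*K)*(2*K) = 4*K²)
-r(102) = -4*102² = -4*10404 = -1*41616 = -41616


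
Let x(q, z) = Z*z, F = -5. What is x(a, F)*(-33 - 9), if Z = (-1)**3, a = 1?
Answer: -210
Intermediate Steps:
Z = -1
x(q, z) = -z
x(a, F)*(-33 - 9) = (-1*(-5))*(-33 - 9) = 5*(-42) = -210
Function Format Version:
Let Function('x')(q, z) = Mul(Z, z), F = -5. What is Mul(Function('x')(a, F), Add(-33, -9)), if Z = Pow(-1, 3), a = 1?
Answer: -210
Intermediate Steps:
Z = -1
Function('x')(q, z) = Mul(-1, z)
Mul(Function('x')(a, F), Add(-33, -9)) = Mul(Mul(-1, -5), Add(-33, -9)) = Mul(5, -42) = -210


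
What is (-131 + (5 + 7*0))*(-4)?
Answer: 504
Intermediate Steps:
(-131 + (5 + 7*0))*(-4) = (-131 + (5 + 0))*(-4) = (-131 + 5)*(-4) = -126*(-4) = 504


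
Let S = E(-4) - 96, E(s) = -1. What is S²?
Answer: 9409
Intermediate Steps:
S = -97 (S = -1 - 96 = -97)
S² = (-97)² = 9409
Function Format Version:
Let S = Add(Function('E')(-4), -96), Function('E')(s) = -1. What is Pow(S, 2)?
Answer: 9409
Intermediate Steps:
S = -97 (S = Add(-1, -96) = -97)
Pow(S, 2) = Pow(-97, 2) = 9409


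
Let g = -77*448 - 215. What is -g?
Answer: 34711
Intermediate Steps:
g = -34711 (g = -34496 - 215 = -34711)
-g = -1*(-34711) = 34711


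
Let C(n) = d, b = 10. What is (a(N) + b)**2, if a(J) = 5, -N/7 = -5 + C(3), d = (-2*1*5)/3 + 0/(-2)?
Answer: 225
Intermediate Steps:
d = -10/3 (d = -2*5*(1/3) + 0*(-1/2) = -10*1/3 + 0 = -10/3 + 0 = -10/3 ≈ -3.3333)
C(n) = -10/3
N = 175/3 (N = -7*(-5 - 10/3) = -7*(-25/3) = 175/3 ≈ 58.333)
(a(N) + b)**2 = (5 + 10)**2 = 15**2 = 225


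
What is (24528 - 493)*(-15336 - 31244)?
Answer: -1119550300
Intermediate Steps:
(24528 - 493)*(-15336 - 31244) = 24035*(-46580) = -1119550300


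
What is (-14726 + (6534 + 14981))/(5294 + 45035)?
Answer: 6789/50329 ≈ 0.13489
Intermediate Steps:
(-14726 + (6534 + 14981))/(5294 + 45035) = (-14726 + 21515)/50329 = 6789*(1/50329) = 6789/50329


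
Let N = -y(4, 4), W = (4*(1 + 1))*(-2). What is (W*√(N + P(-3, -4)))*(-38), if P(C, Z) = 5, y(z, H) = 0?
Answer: 608*√5 ≈ 1359.5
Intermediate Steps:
W = -16 (W = (4*2)*(-2) = 8*(-2) = -16)
N = 0 (N = -1*0 = 0)
(W*√(N + P(-3, -4)))*(-38) = -16*√(0 + 5)*(-38) = -16*√5*(-38) = 608*√5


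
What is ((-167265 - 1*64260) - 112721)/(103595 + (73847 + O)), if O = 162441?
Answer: -344246/339883 ≈ -1.0128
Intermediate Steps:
((-167265 - 1*64260) - 112721)/(103595 + (73847 + O)) = ((-167265 - 1*64260) - 112721)/(103595 + (73847 + 162441)) = ((-167265 - 64260) - 112721)/(103595 + 236288) = (-231525 - 112721)/339883 = -344246*1/339883 = -344246/339883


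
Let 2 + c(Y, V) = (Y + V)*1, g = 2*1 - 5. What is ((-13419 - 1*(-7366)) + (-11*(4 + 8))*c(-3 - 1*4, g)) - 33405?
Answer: -37874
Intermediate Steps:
g = -3 (g = 2 - 5 = -3)
c(Y, V) = -2 + V + Y (c(Y, V) = -2 + (Y + V)*1 = -2 + (V + Y)*1 = -2 + (V + Y) = -2 + V + Y)
((-13419 - 1*(-7366)) + (-11*(4 + 8))*c(-3 - 1*4, g)) - 33405 = ((-13419 - 1*(-7366)) + (-11*(4 + 8))*(-2 - 3 + (-3 - 1*4))) - 33405 = ((-13419 + 7366) + (-11*12)*(-2 - 3 + (-3 - 4))) - 33405 = (-6053 - 132*(-2 - 3 - 7)) - 33405 = (-6053 - 132*(-12)) - 33405 = (-6053 + 1584) - 33405 = -4469 - 33405 = -37874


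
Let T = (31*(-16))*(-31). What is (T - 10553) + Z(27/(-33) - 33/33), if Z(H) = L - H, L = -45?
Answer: 52578/11 ≈ 4779.8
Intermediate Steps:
T = 15376 (T = -496*(-31) = 15376)
Z(H) = -45 - H
(T - 10553) + Z(27/(-33) - 33/33) = (15376 - 10553) + (-45 - (27/(-33) - 33/33)) = 4823 + (-45 - (27*(-1/33) - 33*1/33)) = 4823 + (-45 - (-9/11 - 1)) = 4823 + (-45 - 1*(-20/11)) = 4823 + (-45 + 20/11) = 4823 - 475/11 = 52578/11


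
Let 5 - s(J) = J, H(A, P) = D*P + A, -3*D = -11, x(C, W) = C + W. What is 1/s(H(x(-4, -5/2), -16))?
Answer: 6/421 ≈ 0.014252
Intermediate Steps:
D = 11/3 (D = -⅓*(-11) = 11/3 ≈ 3.6667)
H(A, P) = A + 11*P/3 (H(A, P) = 11*P/3 + A = A + 11*P/3)
s(J) = 5 - J
1/s(H(x(-4, -5/2), -16)) = 1/(5 - ((-4 - 5/2) + (11/3)*(-16))) = 1/(5 - ((-4 - 5*½) - 176/3)) = 1/(5 - ((-4 - 5/2) - 176/3)) = 1/(5 - (-13/2 - 176/3)) = 1/(5 - 1*(-391/6)) = 1/(5 + 391/6) = 1/(421/6) = 6/421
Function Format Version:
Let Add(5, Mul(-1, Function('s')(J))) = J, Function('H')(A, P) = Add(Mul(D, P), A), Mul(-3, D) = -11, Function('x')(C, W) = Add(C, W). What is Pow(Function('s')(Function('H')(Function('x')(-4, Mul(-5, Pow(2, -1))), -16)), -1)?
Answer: Rational(6, 421) ≈ 0.014252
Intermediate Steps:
D = Rational(11, 3) (D = Mul(Rational(-1, 3), -11) = Rational(11, 3) ≈ 3.6667)
Function('H')(A, P) = Add(A, Mul(Rational(11, 3), P)) (Function('H')(A, P) = Add(Mul(Rational(11, 3), P), A) = Add(A, Mul(Rational(11, 3), P)))
Function('s')(J) = Add(5, Mul(-1, J))
Pow(Function('s')(Function('H')(Function('x')(-4, Mul(-5, Pow(2, -1))), -16)), -1) = Pow(Add(5, Mul(-1, Add(Add(-4, Mul(-5, Pow(2, -1))), Mul(Rational(11, 3), -16)))), -1) = Pow(Add(5, Mul(-1, Add(Add(-4, Mul(-5, Rational(1, 2))), Rational(-176, 3)))), -1) = Pow(Add(5, Mul(-1, Add(Add(-4, Rational(-5, 2)), Rational(-176, 3)))), -1) = Pow(Add(5, Mul(-1, Add(Rational(-13, 2), Rational(-176, 3)))), -1) = Pow(Add(5, Mul(-1, Rational(-391, 6))), -1) = Pow(Add(5, Rational(391, 6)), -1) = Pow(Rational(421, 6), -1) = Rational(6, 421)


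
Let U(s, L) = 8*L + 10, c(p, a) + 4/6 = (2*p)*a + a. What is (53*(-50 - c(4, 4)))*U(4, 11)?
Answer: -1329664/3 ≈ -4.4322e+5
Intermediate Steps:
c(p, a) = -⅔ + a + 2*a*p (c(p, a) = -⅔ + ((2*p)*a + a) = -⅔ + (2*a*p + a) = -⅔ + (a + 2*a*p) = -⅔ + a + 2*a*p)
U(s, L) = 10 + 8*L
(53*(-50 - c(4, 4)))*U(4, 11) = (53*(-50 - (-⅔ + 4 + 2*4*4)))*(10 + 8*11) = (53*(-50 - (-⅔ + 4 + 32)))*(10 + 88) = (53*(-50 - 1*106/3))*98 = (53*(-50 - 106/3))*98 = (53*(-256/3))*98 = -13568/3*98 = -1329664/3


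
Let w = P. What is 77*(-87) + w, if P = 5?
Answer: -6694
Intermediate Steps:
w = 5
77*(-87) + w = 77*(-87) + 5 = -6699 + 5 = -6694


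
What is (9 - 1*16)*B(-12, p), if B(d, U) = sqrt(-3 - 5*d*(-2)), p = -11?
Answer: -7*I*sqrt(123) ≈ -77.634*I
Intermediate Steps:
B(d, U) = sqrt(-3 + 10*d)
(9 - 1*16)*B(-12, p) = (9 - 1*16)*sqrt(-3 + 10*(-12)) = (9 - 16)*sqrt(-3 - 120) = -7*I*sqrt(123)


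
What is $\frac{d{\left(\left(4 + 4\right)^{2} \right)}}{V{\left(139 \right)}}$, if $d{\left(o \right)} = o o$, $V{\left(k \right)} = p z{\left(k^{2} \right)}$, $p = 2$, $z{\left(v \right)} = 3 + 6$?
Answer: $\frac{2048}{9} \approx 227.56$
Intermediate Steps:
$z{\left(v \right)} = 9$
$V{\left(k \right)} = 18$ ($V{\left(k \right)} = 2 \cdot 9 = 18$)
$d{\left(o \right)} = o^{2}$
$\frac{d{\left(\left(4 + 4\right)^{2} \right)}}{V{\left(139 \right)}} = \frac{\left(\left(4 + 4\right)^{2}\right)^{2}}{18} = \left(8^{2}\right)^{2} \cdot \frac{1}{18} = 64^{2} \cdot \frac{1}{18} = 4096 \cdot \frac{1}{18} = \frac{2048}{9}$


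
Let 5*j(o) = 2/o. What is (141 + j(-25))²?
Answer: 310570129/15625 ≈ 19877.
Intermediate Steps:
j(o) = 2/(5*o) (j(o) = (2/o)/5 = 2/(5*o))
(141 + j(-25))² = (141 + (⅖)/(-25))² = (141 + (⅖)*(-1/25))² = (141 - 2/125)² = (17623/125)² = 310570129/15625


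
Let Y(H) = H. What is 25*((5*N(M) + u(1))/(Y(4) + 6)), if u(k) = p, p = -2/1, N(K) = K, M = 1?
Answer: 15/2 ≈ 7.5000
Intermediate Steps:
p = -2 (p = -2*1 = -2)
u(k) = -2
25*((5*N(M) + u(1))/(Y(4) + 6)) = 25*((5*1 - 2)/(4 + 6)) = 25*((5 - 2)/10) = 25*(3*(⅒)) = 25*(3/10) = 15/2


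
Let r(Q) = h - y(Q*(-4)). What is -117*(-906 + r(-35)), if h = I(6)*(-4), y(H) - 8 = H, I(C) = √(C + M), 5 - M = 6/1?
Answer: 123318 + 468*√5 ≈ 1.2436e+5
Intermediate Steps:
M = -1 (M = 5 - 6/1 = 5 - 6 = -1)
I(C) = √(-1 + C) (I(C) = √(C - 1) = √(-1 + C))
y(H) = 8 + H
h = -4*√5 (h = √(-1 + 6)*(-4) = √5*(-4) = -4*√5 ≈ -8.9443)
r(Q) = -8 - 4*√5 + 4*Q (r(Q) = -4*√5 - (8 + Q*(-4)) = -4*√5 - (8 - 4*Q) = -4*√5 + (-8 + 4*Q) = -8 - 4*√5 + 4*Q)
-117*(-906 + r(-35)) = -117*(-906 + (-8 - 4*√5 + 4*(-35))) = -117*(-906 + (-8 - 4*√5 - 140)) = -117*(-906 + (-148 - 4*√5)) = -117*(-1054 - 4*√5) = 123318 + 468*√5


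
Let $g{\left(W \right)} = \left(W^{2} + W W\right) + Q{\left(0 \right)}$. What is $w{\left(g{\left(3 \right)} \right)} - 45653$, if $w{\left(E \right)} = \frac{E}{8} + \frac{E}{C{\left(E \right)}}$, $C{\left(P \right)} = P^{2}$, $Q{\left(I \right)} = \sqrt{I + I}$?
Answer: $- \frac{1643425}{36} \approx -45651.0$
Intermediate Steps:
$Q{\left(I \right)} = \sqrt{2} \sqrt{I}$ ($Q{\left(I \right)} = \sqrt{2 I} = \sqrt{2} \sqrt{I}$)
$g{\left(W \right)} = 2 W^{2}$ ($g{\left(W \right)} = \left(W^{2} + W W\right) + \sqrt{2} \sqrt{0} = \left(W^{2} + W^{2}\right) + \sqrt{2} \cdot 0 = 2 W^{2} + 0 = 2 W^{2}$)
$w{\left(E \right)} = \frac{1}{E} + \frac{E}{8}$ ($w{\left(E \right)} = \frac{E}{8} + \frac{E}{E^{2}} = E \frac{1}{8} + \frac{E}{E^{2}} = \frac{E}{8} + \frac{1}{E} = \frac{1}{E} + \frac{E}{8}$)
$w{\left(g{\left(3 \right)} \right)} - 45653 = \left(\frac{1}{2 \cdot 3^{2}} + \frac{2 \cdot 3^{2}}{8}\right) - 45653 = \left(\frac{1}{2 \cdot 9} + \frac{2 \cdot 9}{8}\right) - 45653 = \left(\frac{1}{18} + \frac{1}{8} \cdot 18\right) - 45653 = \left(\frac{1}{18} + \frac{9}{4}\right) - 45653 = \frac{83}{36} - 45653 = - \frac{1643425}{36}$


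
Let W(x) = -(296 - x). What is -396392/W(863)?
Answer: -396392/567 ≈ -699.10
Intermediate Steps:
W(x) = -296 + x
-396392/W(863) = -396392/(-296 + 863) = -396392/567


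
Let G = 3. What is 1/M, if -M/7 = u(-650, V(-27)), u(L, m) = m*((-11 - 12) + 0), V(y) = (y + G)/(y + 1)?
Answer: 13/1932 ≈ 0.0067288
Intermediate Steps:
V(y) = (3 + y)/(1 + y) (V(y) = (y + 3)/(y + 1) = (3 + y)/(1 + y))
u(L, m) = -23*m (u(L, m) = m*(-23 + 0) = m*(-23) = -23*m)
M = 1932/13 (M = -(-161)*(3 - 27)/(1 - 27) = -(-161)*-24/(-26) = -(-161)*(-1/26*(-24)) = -(-161)*12/13 = -7*(-276/13) = 1932/13 ≈ 148.62)
1/M = 1/(1932/13) = 13/1932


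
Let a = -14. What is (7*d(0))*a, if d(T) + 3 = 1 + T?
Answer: 196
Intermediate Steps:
d(T) = -2 + T (d(T) = -3 + (1 + T) = -2 + T)
(7*d(0))*a = (7*(-2 + 0))*(-14) = (7*(-2))*(-14) = -14*(-14) = 196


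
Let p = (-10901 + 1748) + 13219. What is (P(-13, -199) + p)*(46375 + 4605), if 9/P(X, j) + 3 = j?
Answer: 20935523270/101 ≈ 2.0728e+8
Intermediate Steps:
P(X, j) = 9/(-3 + j)
p = 4066 (p = -9153 + 13219 = 4066)
(P(-13, -199) + p)*(46375 + 4605) = (9/(-3 - 199) + 4066)*(46375 + 4605) = (9/(-202) + 4066)*50980 = (9*(-1/202) + 4066)*50980 = (-9/202 + 4066)*50980 = (821323/202)*50980 = 20935523270/101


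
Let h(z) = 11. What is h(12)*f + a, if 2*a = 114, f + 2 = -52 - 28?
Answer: -845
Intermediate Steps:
f = -82 (f = -2 + (-52 - 28) = -2 - 80 = -82)
a = 57 (a = (½)*114 = 57)
h(12)*f + a = 11*(-82) + 57 = -902 + 57 = -845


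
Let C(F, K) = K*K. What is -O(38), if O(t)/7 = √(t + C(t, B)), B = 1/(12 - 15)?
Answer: -49*√7/3 ≈ -43.214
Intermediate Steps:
B = -⅓ (B = 1/(-3) = -⅓ ≈ -0.33333)
C(F, K) = K²
O(t) = 7*√(⅑ + t) (O(t) = 7*√(t + (-⅓)²) = 7*√(t + ⅑) = 7*√(⅑ + t))
-O(38) = -7*√(1 + 9*38)/3 = -7*√(1 + 342)/3 = -7*√343/3 = -7*7*√7/3 = -49*√7/3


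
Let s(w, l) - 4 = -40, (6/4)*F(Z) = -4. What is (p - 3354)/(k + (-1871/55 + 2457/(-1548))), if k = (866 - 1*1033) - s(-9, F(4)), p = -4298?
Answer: 72387920/1576087 ≈ 45.929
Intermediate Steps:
F(Z) = -8/3 (F(Z) = (2/3)*(-4) = -8/3)
s(w, l) = -36 (s(w, l) = 4 - 40 = -36)
k = -131 (k = (866 - 1*1033) - 1*(-36) = (866 - 1033) + 36 = -167 + 36 = -131)
(p - 3354)/(k + (-1871/55 + 2457/(-1548))) = (-4298 - 3354)/(-131 + (-1871/55 + 2457/(-1548))) = -7652/(-131 + (-1871*1/55 + 2457*(-1/1548))) = -7652/(-131 + (-1871/55 - 273/172)) = -7652/(-131 - 336827/9460) = -7652/(-1576087/9460) = -7652*(-9460/1576087) = 72387920/1576087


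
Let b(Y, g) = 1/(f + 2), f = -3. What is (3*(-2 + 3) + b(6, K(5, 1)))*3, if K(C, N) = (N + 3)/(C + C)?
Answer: 6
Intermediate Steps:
K(C, N) = (3 + N)/(2*C) (K(C, N) = (3 + N)/((2*C)) = (3 + N)*(1/(2*C)) = (3 + N)/(2*C))
b(Y, g) = -1 (b(Y, g) = 1/(-3 + 2) = 1/(-1) = -1)
(3*(-2 + 3) + b(6, K(5, 1)))*3 = (3*(-2 + 3) - 1)*3 = (3*1 - 1)*3 = (3 - 1)*3 = 2*3 = 6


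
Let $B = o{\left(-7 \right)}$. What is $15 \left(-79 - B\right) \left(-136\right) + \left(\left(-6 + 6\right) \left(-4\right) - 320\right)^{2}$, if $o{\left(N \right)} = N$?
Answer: $249280$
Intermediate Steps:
$B = -7$
$15 \left(-79 - B\right) \left(-136\right) + \left(\left(-6 + 6\right) \left(-4\right) - 320\right)^{2} = 15 \left(-79 - -7\right) \left(-136\right) + \left(\left(-6 + 6\right) \left(-4\right) - 320\right)^{2} = 15 \left(-79 + 7\right) \left(-136\right) + \left(0 \left(-4\right) - 320\right)^{2} = 15 \left(-72\right) \left(-136\right) + \left(0 - 320\right)^{2} = \left(-1080\right) \left(-136\right) + \left(-320\right)^{2} = 146880 + 102400 = 249280$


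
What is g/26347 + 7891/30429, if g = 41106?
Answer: 1458718651/801712863 ≈ 1.8195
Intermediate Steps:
g/26347 + 7891/30429 = 41106/26347 + 7891/30429 = 1458718651/801712863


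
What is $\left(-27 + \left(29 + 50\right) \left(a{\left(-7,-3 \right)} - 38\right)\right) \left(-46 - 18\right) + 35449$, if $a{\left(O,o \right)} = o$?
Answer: $244473$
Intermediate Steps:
$\left(-27 + \left(29 + 50\right) \left(a{\left(-7,-3 \right)} - 38\right)\right) \left(-46 - 18\right) + 35449 = \left(-27 + \left(29 + 50\right) \left(-3 - 38\right)\right) \left(-46 - 18\right) + 35449 = \left(-27 + 79 \left(-3 - 38\right)\right) \left(-64\right) + 35449 = \left(-27 + 79 \left(-41\right)\right) \left(-64\right) + 35449 = \left(-27 - 3239\right) \left(-64\right) + 35449 = \left(-3266\right) \left(-64\right) + 35449 = 209024 + 35449 = 244473$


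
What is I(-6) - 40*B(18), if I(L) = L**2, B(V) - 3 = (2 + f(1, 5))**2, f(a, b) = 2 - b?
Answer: -124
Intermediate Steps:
B(V) = 4 (B(V) = 3 + (2 + (2 - 1*5))**2 = 3 + (2 + (2 - 5))**2 = 3 + (2 - 3)**2 = 3 + (-1)**2 = 3 + 1 = 4)
I(-6) - 40*B(18) = (-6)**2 - 40*4 = 36 - 160 = -124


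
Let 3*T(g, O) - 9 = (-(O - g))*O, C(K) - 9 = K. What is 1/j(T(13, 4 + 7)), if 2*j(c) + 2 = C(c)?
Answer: 3/26 ≈ 0.11538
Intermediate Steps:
C(K) = 9 + K
T(g, O) = 3 + O*(g - O)/3 (T(g, O) = 3 + ((-(O - g))*O)/3 = 3 + ((g - O)*O)/3 = 3 + (O*(g - O))/3 = 3 + O*(g - O)/3)
j(c) = 7/2 + c/2 (j(c) = -1 + (9 + c)/2 = -1 + (9/2 + c/2) = 7/2 + c/2)
1/j(T(13, 4 + 7)) = 1/(7/2 + (3 - (4 + 7)**2/3 + (1/3)*(4 + 7)*13)/2) = 1/(7/2 + (3 - 1/3*11**2 + (1/3)*11*13)/2) = 1/(7/2 + (3 - 1/3*121 + 143/3)/2) = 1/(7/2 + (3 - 121/3 + 143/3)/2) = 1/(7/2 + (1/2)*(31/3)) = 1/(7/2 + 31/6) = 1/(26/3) = 3/26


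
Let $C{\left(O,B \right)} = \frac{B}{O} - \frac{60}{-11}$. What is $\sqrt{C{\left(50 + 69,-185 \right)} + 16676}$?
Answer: $\frac{\sqrt{28580691601}}{1309} \approx 129.15$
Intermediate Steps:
$C{\left(O,B \right)} = \frac{60}{11} + \frac{B}{O}$ ($C{\left(O,B \right)} = \frac{B}{O} - - \frac{60}{11} = \frac{B}{O} + \frac{60}{11} = \frac{60}{11} + \frac{B}{O}$)
$\sqrt{C{\left(50 + 69,-185 \right)} + 16676} = \sqrt{\left(\frac{60}{11} - \frac{185}{50 + 69}\right) + 16676} = \sqrt{\left(\frac{60}{11} - \frac{185}{119}\right) + 16676} = \sqrt{\frac{5105}{1309} + 16676} = \sqrt{\frac{21833989}{1309}} = \frac{\sqrt{28580691601}}{1309}$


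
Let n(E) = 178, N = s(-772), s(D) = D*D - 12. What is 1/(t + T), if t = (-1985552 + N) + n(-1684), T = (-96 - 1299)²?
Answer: 1/556623 ≈ 1.7965e-6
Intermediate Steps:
s(D) = -12 + D² (s(D) = D² - 12 = -12 + D²)
N = 595972 (N = -12 + (-772)² = -12 + 595984 = 595972)
T = 1946025 (T = (-1395)² = 1946025)
t = -1389402 (t = (-1985552 + 595972) + 178 = -1389580 + 178 = -1389402)
1/(t + T) = 1/(-1389402 + 1946025) = 1/556623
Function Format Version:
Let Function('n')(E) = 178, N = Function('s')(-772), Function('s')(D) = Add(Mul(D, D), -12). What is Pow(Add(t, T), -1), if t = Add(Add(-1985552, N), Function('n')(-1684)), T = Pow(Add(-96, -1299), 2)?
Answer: Rational(1, 556623) ≈ 1.7965e-6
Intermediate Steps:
Function('s')(D) = Add(-12, Pow(D, 2)) (Function('s')(D) = Add(Pow(D, 2), -12) = Add(-12, Pow(D, 2)))
N = 595972 (N = Add(-12, Pow(-772, 2)) = Add(-12, 595984) = 595972)
T = 1946025 (T = Pow(-1395, 2) = 1946025)
t = -1389402 (t = Add(Add(-1985552, 595972), 178) = Add(-1389580, 178) = -1389402)
Pow(Add(t, T), -1) = Pow(Add(-1389402, 1946025), -1) = Pow(556623, -1) = Rational(1, 556623)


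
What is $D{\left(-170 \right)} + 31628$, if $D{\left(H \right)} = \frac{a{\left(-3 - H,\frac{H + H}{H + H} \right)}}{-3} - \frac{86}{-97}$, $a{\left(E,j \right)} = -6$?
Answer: $\frac{3068196}{97} \approx 31631.0$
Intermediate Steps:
$D{\left(H \right)} = \frac{280}{97}$ ($D{\left(H \right)} = - \frac{6}{-3} - \frac{86}{-97} = \left(-6\right) \left(- \frac{1}{3}\right) - - \frac{86}{97} = 2 + \frac{86}{97} = \frac{280}{97}$)
$D{\left(-170 \right)} + 31628 = \frac{280}{97} + 31628 = \frac{3068196}{97}$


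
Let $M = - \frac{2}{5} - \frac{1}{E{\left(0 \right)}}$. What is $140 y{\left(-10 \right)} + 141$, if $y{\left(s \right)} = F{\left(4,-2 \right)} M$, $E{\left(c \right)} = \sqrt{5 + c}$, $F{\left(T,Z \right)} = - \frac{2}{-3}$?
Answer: $\frac{311}{3} - \frac{56 \sqrt{5}}{3} \approx 61.927$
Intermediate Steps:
$F{\left(T,Z \right)} = \frac{2}{3}$ ($F{\left(T,Z \right)} = \left(-2\right) \left(- \frac{1}{3}\right) = \frac{2}{3}$)
$M = - \frac{2}{5} - \frac{\sqrt{5}}{5}$ ($M = - \frac{2}{5} - \frac{1}{\sqrt{5 + 0}} = \left(-2\right) \frac{1}{5} - \frac{1}{\sqrt{5}} = - \frac{2}{5} - \frac{\sqrt{5}}{5} \approx -0.84721$)
$y{\left(s \right)} = - \frac{4}{15} - \frac{2 \sqrt{5}}{15}$ ($y{\left(s \right)} = \frac{2 \left(- \frac{2}{5} - \frac{\sqrt{5}}{5}\right)}{3} = - \frac{4}{15} - \frac{2 \sqrt{5}}{15}$)
$140 y{\left(-10 \right)} + 141 = 140 \left(- \frac{4}{15} - \frac{2 \sqrt{5}}{15}\right) + 141 = \left(- \frac{112}{3} - \frac{56 \sqrt{5}}{3}\right) + 141 = \frac{311}{3} - \frac{56 \sqrt{5}}{3}$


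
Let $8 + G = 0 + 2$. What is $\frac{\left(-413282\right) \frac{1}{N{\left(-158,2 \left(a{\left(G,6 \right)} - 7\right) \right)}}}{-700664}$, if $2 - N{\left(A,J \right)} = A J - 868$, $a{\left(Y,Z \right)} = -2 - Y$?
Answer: $- \frac{206641}{27325896} \approx -0.0075621$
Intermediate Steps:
$G = -6$ ($G = -8 + \left(0 + 2\right) = -8 + 2 = -6$)
$N{\left(A,J \right)} = 870 - A J$ ($N{\left(A,J \right)} = 2 - \left(A J - 868\right) = 2 - \left(-868 + A J\right) = 870 - A J$)
$\frac{\left(-413282\right) \frac{1}{N{\left(-158,2 \left(a{\left(G,6 \right)} - 7\right) \right)}}}{-700664} = \frac{\left(-413282\right) \frac{1}{870 - - 158 \cdot 2 \left(\left(-2 - -6\right) - 7\right)}}{-700664} = - \frac{413282}{870 - - 158 \cdot 2 \left(\left(-2 + 6\right) - 7\right)} \left(- \frac{1}{700664}\right) = - \frac{413282}{870 - - 158 \cdot 2 \left(4 - 7\right)} \left(- \frac{1}{700664}\right) = - \frac{413282}{870 - - 158 \cdot 2 \left(-3\right)} \left(- \frac{1}{700664}\right) = - \frac{413282}{870 - \left(-158\right) \left(-6\right)} \left(- \frac{1}{700664}\right) = - \frac{413282}{870 - 948} \left(- \frac{1}{700664}\right) = - \frac{413282}{-78} \left(- \frac{1}{700664}\right) = \left(-413282\right) \left(- \frac{1}{78}\right) \left(- \frac{1}{700664}\right) = \frac{206641}{39} \left(- \frac{1}{700664}\right) = - \frac{206641}{27325896}$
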